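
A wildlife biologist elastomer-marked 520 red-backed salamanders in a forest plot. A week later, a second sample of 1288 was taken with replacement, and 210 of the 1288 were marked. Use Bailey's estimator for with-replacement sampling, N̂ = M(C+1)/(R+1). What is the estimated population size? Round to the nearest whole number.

N ≈ 3177

N̂ = 520·(1288+1)/(210+1) = 520·1289/211 = 670280/211 ≈ 3176.7 → 3177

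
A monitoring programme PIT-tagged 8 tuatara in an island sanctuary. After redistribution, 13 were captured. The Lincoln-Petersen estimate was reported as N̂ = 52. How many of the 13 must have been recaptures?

R = 2

From N = M·C/R: R = M·C / N = 8·13 / 52 = 104 / 52 = 2.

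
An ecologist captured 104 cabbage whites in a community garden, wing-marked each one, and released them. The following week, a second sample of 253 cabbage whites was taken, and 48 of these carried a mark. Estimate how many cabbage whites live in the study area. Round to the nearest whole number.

Lincoln-Petersen assumes M/N = R/C, so N = M·C / R.
N = (104 × 253) / 48 = 26312 / 48 ≈ 548.2 → 548

N ≈ 548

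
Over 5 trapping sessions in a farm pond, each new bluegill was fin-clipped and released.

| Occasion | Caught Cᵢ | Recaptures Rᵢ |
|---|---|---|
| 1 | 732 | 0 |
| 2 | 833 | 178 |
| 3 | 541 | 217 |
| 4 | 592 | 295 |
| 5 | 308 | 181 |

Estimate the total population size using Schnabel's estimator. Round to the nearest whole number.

Marked at large before each occasion: Mᵢ = Σⱼ<ᵢ (Cⱼ − Rⱼ) → M1=0, M2=732, M3=1387, M4=1711, M5=2008
Σ MᵢCᵢ = 0·732 + 732·833 + 1387·541 + 1711·592 + 2008·308 = 0 + 609756 + 750367 + 1012912 + 618464 = 2991499
Σ Rᵢ = 0 + 178 + 217 + 295 + 181 = 871
N̂ = 2991499 / 871 ≈ 3434.6 → 3435

N ≈ 3435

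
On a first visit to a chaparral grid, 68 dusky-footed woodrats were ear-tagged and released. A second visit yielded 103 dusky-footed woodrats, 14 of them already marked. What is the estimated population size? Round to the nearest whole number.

N ≈ 500

N = (68 × 103) / 14 = 7004 / 14 ≈ 500.3 → 500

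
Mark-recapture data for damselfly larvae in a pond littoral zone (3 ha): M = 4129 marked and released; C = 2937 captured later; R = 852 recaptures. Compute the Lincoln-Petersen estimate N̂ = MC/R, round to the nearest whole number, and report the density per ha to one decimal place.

N̂ = 4129·2937/852 = 12126873/852 ≈ 14233.4 → 14233
Density = N̂ / area = 14233 / 3 ≈ 4744.33 → 4744.3 per ha

density ≈ 4744.3 damselfly larvae per ha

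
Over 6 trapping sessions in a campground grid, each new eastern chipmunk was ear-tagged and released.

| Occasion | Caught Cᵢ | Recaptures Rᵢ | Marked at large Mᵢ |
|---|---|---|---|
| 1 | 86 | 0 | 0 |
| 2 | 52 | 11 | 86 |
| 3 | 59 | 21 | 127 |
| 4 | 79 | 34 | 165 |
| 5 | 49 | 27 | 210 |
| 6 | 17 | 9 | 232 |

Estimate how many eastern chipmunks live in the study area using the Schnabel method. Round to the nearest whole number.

Σ MᵢCᵢ = 0·86 + 86·52 + 127·59 + 165·79 + 210·49 + 232·17 = 0 + 4472 + 7493 + 13035 + 10290 + 3944 = 39234
Σ Rᵢ = 0 + 11 + 21 + 34 + 27 + 9 = 102
N̂ = 39234 / 102 ≈ 384.6 → 385

N ≈ 385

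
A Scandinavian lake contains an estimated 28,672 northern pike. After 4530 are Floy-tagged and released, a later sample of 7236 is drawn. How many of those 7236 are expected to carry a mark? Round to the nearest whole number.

expected recaptures ≈ 1143

Expected recaptures E[R] = M·C / N.
E[R] = 4530 × 7236 / 28672 = 32779080 / 28672 ≈ 1143.2 → 1143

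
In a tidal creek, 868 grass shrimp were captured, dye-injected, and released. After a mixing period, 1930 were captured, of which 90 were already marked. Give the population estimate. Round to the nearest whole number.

N ≈ 18,614

If marked individuals mix randomly, R/C ≈ M/N, giving N ≈ M·C/R.
N = (868 × 1930) / 90 = 1675240 / 90 ≈ 18613.8 → 18614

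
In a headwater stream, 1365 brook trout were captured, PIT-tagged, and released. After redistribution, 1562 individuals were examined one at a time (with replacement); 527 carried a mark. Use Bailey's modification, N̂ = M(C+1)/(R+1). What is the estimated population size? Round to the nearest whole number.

N̂ = 1365·(1562+1)/(527+1) = 1365·1563/528 = 2133495/528 ≈ 4040.7 → 4041

N ≈ 4041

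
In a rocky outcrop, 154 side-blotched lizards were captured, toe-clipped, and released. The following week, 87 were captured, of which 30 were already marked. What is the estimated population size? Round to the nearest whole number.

N ≈ 447

Lincoln-Petersen assumes M/N = R/C, so N = M·C / R.
N = (154 × 87) / 30 = 13398 / 30 ≈ 446.6 → 447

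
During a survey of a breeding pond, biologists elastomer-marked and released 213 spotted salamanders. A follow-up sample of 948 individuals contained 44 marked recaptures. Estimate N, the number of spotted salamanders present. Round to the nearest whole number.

Lincoln-Petersen assumes M/N = R/C, so N = M·C / R.
N = (213 × 948) / 44 = 201924 / 44 ≈ 4589.2 → 4589

N ≈ 4589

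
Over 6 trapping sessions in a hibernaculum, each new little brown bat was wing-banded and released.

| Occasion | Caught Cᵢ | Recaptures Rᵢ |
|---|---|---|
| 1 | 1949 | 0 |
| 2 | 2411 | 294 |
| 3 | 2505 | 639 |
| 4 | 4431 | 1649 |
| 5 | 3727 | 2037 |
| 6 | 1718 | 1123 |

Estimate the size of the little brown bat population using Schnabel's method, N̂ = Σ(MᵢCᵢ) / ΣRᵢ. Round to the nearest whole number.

N ≈ 15,939

Marked at large before each occasion: Mᵢ = Σⱼ<ᵢ (Cⱼ − Rⱼ) → M1=0, M2=1949, M3=4066, M4=5932, M5=8714, M6=10404
Σ MᵢCᵢ = 0·1949 + 1949·2411 + 4066·2505 + 5932·4431 + 8714·3727 + 10404·1718 = 0 + 4699039 + 10185330 + 26284692 + 32477078 + 17874072 = 91520211
Σ Rᵢ = 0 + 294 + 639 + 1649 + 2037 + 1123 = 5742
N̂ = 91520211 / 5742 ≈ 15938.7 → 15939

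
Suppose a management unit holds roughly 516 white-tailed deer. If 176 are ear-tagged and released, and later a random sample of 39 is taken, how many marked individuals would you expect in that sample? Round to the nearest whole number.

expected recaptures ≈ 13

Expected recaptures E[R] = M·C / N.
E[R] = 176 × 39 / 516 = 6864 / 516 ≈ 13.3 → 13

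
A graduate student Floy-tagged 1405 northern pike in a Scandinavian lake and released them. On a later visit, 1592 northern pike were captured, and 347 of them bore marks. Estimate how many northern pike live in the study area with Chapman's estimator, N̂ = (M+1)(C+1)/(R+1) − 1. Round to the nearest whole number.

N̂ = (1405+1)(1592+1)/(347+1) − 1 = 1406·1593/348 − 1
= 2239758/348 − 1 ≈ 6436.1 − 1 ≈ 6435.1 → 6435

N ≈ 6435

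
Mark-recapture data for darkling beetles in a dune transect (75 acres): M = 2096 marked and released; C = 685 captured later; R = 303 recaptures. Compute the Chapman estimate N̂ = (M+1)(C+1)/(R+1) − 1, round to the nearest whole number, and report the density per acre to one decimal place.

N̂ = 2097·686/304 − 1 = 1438542/304 − 1 ≈ 4731.0 → 4731
Density = N̂ / area = 4731 / 75 ≈ 63.08 → 63.1 per acre

density ≈ 63.1 darkling beetles per acre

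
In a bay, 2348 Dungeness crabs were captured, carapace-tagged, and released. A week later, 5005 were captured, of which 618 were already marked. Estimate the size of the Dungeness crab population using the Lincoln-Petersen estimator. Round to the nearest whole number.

N ≈ 19,016

N = (2348 × 5005) / 618 = 11751740 / 618 ≈ 19015.8 → 19016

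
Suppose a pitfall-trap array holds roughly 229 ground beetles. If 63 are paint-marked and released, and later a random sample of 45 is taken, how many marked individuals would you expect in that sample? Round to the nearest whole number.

expected recaptures ≈ 12

Expected recaptures E[R] = M·C / N.
E[R] = 63 × 45 / 229 = 2835 / 229 ≈ 12.4 → 12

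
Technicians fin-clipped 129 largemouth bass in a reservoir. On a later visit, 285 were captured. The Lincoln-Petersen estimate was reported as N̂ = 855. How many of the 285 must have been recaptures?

R = 43

From N = M·C/R: R = M·C / N = 129·285 / 855 = 36765 / 855 = 43.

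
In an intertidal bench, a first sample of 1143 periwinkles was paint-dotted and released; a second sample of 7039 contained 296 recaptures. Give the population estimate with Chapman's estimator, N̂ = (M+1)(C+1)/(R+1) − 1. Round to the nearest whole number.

N̂ = (1143+1)(7039+1)/(296+1) − 1 = 1144·7040/297 − 1
= 8053760/297 − 1 ≈ 27117.0 − 1 ≈ 27116.0 → 27116

N ≈ 27,116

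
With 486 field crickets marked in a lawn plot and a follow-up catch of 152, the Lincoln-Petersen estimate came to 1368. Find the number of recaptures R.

R = 54

From N = M·C/R: R = M·C / N = 486·152 / 1368 = 73872 / 1368 = 54.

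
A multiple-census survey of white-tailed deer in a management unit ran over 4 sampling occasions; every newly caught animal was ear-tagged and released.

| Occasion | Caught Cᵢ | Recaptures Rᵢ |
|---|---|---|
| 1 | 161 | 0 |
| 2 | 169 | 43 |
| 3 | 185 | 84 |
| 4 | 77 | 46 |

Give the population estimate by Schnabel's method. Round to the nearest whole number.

Marked at large before each occasion: Mᵢ = Σⱼ<ᵢ (Cⱼ − Rⱼ) → M1=0, M2=161, M3=287, M4=388
Σ MᵢCᵢ = 0·161 + 161·169 + 287·185 + 388·77 = 0 + 27209 + 53095 + 29876 = 110180
Σ Rᵢ = 0 + 43 + 84 + 46 = 173
N̂ = 110180 / 173 ≈ 636.9 → 637

N ≈ 637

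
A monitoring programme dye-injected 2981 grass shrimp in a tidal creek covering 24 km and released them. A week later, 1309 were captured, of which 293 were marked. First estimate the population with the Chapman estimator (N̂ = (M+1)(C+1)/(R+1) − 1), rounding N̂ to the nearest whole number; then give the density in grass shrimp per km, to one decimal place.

density ≈ 553.6 grass shrimp per km

N̂ = 2982·1310/294 − 1 = 3906420/294 − 1 ≈ 13286.1 → 13286
Density = N̂ / area = 13286 / 24 ≈ 553.58 → 553.6 per km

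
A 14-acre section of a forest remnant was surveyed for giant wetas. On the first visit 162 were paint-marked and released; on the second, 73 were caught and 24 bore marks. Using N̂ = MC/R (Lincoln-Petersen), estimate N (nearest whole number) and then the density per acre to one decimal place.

N̂ = 162·73/24 = 11826/24 ≈ 492.8 → 493
Density = N̂ / area = 493 / 14 ≈ 35.21 → 35.2 per acre

density ≈ 35.2 giant wetas per acre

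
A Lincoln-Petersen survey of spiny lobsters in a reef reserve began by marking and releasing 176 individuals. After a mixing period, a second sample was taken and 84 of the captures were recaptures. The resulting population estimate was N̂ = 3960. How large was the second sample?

From N = M·C/R: C = N·R / M = 3960·84 / 176 = 332640 / 176 = 1890.

C = 1890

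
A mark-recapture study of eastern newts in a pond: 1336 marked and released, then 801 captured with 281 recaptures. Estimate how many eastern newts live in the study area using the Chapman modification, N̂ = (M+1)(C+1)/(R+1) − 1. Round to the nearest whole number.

N ≈ 3801

N̂ = (1336+1)(801+1)/(281+1) − 1 = 1337·802/282 − 1
= 1072274/282 − 1 ≈ 3802.4 − 1 ≈ 3801.4 → 3801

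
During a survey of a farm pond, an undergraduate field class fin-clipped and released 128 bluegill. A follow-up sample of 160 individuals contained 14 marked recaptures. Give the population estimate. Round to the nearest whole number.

N ≈ 1463

The marked fraction in the recapture sample should equal the marked fraction in the population: 14/160 = 128/N.
N = (128 × 160) / 14 = 20480 / 14 ≈ 1462.9 → 1463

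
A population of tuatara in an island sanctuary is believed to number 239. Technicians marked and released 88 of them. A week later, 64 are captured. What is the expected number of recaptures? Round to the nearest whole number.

expected recaptures ≈ 24

The marked fraction of the population is 88/239, so in a sample of 64 expect C·(M/N) marked.
E[R] = 88 × 64 / 239 = 5632 / 239 ≈ 23.6 → 24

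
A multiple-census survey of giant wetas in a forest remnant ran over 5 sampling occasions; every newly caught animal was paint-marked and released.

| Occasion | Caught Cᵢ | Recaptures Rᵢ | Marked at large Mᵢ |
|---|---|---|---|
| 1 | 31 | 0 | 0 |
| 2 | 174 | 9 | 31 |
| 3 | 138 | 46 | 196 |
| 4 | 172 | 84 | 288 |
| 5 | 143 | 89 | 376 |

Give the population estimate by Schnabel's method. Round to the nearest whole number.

Σ MᵢCᵢ = 0·31 + 31·174 + 196·138 + 288·172 + 376·143 = 0 + 5394 + 27048 + 49536 + 53768 = 135746
Σ Rᵢ = 0 + 9 + 46 + 84 + 89 = 228
N̂ = 135746 / 228 ≈ 595.4 → 595

N ≈ 595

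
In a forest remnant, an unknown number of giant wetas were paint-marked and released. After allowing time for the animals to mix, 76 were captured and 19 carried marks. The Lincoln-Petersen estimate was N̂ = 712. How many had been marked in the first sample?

M = 178

From N = M·C/R: M = N·R / C = 712·19 / 76 = 13528 / 76 = 178.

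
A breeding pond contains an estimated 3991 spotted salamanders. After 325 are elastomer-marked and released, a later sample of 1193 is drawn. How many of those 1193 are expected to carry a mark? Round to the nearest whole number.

The marked fraction of the population is 325/3991, so in a sample of 1193 expect C·(M/N) marked.
E[R] = 325 × 1193 / 3991 = 387725 / 3991 ≈ 97.1 → 97

expected recaptures ≈ 97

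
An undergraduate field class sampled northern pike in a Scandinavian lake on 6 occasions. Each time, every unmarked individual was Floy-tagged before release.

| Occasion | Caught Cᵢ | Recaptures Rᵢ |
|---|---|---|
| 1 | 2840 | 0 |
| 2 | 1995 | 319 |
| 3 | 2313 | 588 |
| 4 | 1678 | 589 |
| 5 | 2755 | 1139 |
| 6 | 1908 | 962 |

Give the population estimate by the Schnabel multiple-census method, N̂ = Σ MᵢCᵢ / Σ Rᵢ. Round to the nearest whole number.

N ≈ 17,750

Marked at large before each occasion: Mᵢ = Σⱼ<ᵢ (Cⱼ − Rⱼ) → M1=0, M2=2840, M3=4516, M4=6241, M5=7330, M6=8946
Σ MᵢCᵢ = 0·2840 + 2840·1995 + 4516·2313 + 6241·1678 + 7330·2755 + 8946·1908 = 0 + 5665800 + 10445508 + 10472398 + 20194150 + 17068968 = 63846824
Σ Rᵢ = 0 + 319 + 588 + 589 + 1139 + 962 = 3597
N̂ = 63846824 / 3597 ≈ 17750.0 → 17750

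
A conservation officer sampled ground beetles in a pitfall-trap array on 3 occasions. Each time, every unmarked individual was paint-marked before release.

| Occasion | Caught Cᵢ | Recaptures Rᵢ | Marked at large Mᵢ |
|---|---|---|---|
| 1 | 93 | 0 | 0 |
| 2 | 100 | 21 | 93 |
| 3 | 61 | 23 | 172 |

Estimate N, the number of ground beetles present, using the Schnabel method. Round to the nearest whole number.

N ≈ 450

Σ MᵢCᵢ = 0·93 + 93·100 + 172·61 = 0 + 9300 + 10492 = 19792
Σ Rᵢ = 0 + 21 + 23 = 44
N̂ = 19792 / 44 ≈ 449.8 → 450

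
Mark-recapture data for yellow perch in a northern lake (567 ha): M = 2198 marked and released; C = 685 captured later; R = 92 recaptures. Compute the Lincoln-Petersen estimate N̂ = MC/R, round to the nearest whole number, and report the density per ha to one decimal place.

density ≈ 28.9 yellow perch per ha

N̂ = 2198·685/92 = 1505630/92 ≈ 16365.5 → 16366
Density = N̂ / area = 16366 / 567 ≈ 28.86 → 28.9 per ha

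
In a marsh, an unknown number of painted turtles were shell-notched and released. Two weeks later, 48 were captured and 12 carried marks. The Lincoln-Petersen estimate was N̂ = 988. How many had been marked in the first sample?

M = 247

From N = M·C/R: M = N·R / C = 988·12 / 48 = 11856 / 48 = 247.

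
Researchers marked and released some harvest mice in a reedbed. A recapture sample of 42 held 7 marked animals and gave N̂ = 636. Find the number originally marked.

From N = M·C/R: M = N·R / C = 636·7 / 42 = 4452 / 42 = 106.

M = 106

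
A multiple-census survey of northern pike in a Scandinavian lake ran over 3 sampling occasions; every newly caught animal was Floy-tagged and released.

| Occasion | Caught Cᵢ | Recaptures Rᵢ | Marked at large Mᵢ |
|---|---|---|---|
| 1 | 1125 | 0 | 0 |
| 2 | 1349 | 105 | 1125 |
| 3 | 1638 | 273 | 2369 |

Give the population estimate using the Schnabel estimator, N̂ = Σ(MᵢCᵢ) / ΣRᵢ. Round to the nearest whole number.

N ≈ 14,281

Σ MᵢCᵢ = 0·1125 + 1125·1349 + 2369·1638 = 0 + 1517625 + 3880422 = 5398047
Σ Rᵢ = 0 + 105 + 273 = 378
N̂ = 5398047 / 378 ≈ 14280.5 → 14281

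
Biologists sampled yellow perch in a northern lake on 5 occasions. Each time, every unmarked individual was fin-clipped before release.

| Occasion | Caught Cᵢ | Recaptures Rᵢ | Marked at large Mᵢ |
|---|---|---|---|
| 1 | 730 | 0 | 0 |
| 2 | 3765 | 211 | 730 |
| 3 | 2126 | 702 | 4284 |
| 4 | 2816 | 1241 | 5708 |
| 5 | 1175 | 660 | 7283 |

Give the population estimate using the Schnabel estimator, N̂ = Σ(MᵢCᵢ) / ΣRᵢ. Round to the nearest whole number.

Σ MᵢCᵢ = 0·730 + 730·3765 + 4284·2126 + 5708·2816 + 7283·1175 = 0 + 2748450 + 9107784 + 16073728 + 8557525 = 36487487
Σ Rᵢ = 0 + 211 + 702 + 1241 + 660 = 2814
N̂ = 36487487 / 2814 ≈ 12966.4 → 12966

N ≈ 12,966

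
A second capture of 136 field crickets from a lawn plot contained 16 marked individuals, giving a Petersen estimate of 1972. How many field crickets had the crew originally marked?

M = 232

From N = M·C/R: M = N·R / C = 1972·16 / 136 = 31552 / 136 = 232.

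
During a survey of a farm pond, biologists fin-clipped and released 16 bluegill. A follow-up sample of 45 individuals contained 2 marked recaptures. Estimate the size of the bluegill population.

N = (16 × 45) / 2 = 720 / 2 = 360

N = 360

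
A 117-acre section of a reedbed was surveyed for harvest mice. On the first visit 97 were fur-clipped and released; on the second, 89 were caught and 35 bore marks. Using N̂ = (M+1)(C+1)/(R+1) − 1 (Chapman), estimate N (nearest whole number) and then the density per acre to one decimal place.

density ≈ 2.1 harvest mice per acre

N̂ = 98·90/36 − 1 = 8820/36 − 1 = 244
Density = N̂ / area = 244 / 117 ≈ 2.09 → 2.1 per acre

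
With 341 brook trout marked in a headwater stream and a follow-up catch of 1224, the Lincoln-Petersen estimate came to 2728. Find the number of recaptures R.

R = 153

From N = M·C/R: R = M·C / N = 341·1224 / 2728 = 417384 / 2728 = 153.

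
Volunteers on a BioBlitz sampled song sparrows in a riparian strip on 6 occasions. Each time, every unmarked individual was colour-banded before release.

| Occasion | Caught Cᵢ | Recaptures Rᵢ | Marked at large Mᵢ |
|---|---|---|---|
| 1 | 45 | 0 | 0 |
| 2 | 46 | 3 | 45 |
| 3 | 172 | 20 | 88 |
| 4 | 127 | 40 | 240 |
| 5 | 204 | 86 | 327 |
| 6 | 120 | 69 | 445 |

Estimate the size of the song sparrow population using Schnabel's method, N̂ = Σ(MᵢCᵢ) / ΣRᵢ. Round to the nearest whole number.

Σ MᵢCᵢ = 0·45 + 45·46 + 88·172 + 240·127 + 327·204 + 445·120 = 0 + 2070 + 15136 + 30480 + 66708 + 53400 = 167794
Σ Rᵢ = 0 + 3 + 20 + 40 + 86 + 69 = 218
N̂ = 167794 / 218 ≈ 769.7 → 770

N ≈ 770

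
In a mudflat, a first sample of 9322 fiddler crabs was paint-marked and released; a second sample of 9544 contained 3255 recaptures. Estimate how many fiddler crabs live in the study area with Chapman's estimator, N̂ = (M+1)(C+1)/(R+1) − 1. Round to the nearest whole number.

N ≈ 27,329

N̂ = (9322+1)(9544+1)/(3255+1) − 1 = 9323·9545/3256 − 1
= 88988035/3256 − 1 ≈ 27330.48 − 1 ≈ 27329.48 → 27329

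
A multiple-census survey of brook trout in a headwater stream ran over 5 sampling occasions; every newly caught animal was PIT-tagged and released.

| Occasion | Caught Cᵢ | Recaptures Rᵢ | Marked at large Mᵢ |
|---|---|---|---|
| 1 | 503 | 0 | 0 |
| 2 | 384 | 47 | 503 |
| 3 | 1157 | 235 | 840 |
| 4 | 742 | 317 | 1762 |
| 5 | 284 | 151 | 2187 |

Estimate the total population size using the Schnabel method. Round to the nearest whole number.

N ≈ 4125

Σ MᵢCᵢ = 0·503 + 503·384 + 840·1157 + 1762·742 + 2187·284 = 0 + 193152 + 971880 + 1307404 + 621108 = 3093544
Σ Rᵢ = 0 + 47 + 235 + 317 + 151 = 750
N̂ = 3093544 / 750 ≈ 4124.7 → 4125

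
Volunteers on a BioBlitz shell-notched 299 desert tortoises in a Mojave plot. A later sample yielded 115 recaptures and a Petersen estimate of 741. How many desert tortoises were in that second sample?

From N = M·C/R: C = N·R / M = 741·115 / 299 = 85215 / 299 = 285.

C = 285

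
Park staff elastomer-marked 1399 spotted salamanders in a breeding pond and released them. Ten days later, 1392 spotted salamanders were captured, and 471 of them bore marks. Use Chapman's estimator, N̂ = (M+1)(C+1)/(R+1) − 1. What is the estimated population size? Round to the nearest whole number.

N ≈ 4131

N̂ = (1399+1)(1392+1)/(471+1) − 1 = 1400·1393/472 − 1
= 1950200/472 − 1 ≈ 4131.8 − 1 ≈ 4130.8 → 4131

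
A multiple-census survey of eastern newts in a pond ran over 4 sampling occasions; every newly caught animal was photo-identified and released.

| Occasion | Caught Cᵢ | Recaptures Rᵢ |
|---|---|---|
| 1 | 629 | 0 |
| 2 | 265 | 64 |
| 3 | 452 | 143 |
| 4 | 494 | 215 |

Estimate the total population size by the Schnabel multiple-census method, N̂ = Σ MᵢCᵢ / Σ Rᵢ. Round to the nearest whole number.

Marked at large before each occasion: Mᵢ = Σⱼ<ᵢ (Cⱼ − Rⱼ) → M1=0, M2=629, M3=830, M4=1139
Σ MᵢCᵢ = 0·629 + 629·265 + 830·452 + 1139·494 = 0 + 166685 + 375160 + 562666 = 1104511
Σ Rᵢ = 0 + 64 + 143 + 215 = 422
N̂ = 1104511 / 422 ≈ 2617.3 → 2617

N ≈ 2617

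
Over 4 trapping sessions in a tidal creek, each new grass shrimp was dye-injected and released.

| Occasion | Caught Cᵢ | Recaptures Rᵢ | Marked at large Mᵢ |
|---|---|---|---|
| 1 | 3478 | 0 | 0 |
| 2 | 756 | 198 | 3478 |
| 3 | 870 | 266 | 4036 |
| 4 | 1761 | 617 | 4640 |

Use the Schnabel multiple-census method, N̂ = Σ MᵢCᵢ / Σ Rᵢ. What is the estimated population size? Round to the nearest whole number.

N ≈ 13,239

Σ MᵢCᵢ = 0·3478 + 3478·756 + 4036·870 + 4640·1761 = 0 + 2629368 + 3511320 + 8171040 = 14311728
Σ Rᵢ = 0 + 198 + 266 + 617 = 1081
N̂ = 14311728 / 1081 ≈ 13239.3 → 13239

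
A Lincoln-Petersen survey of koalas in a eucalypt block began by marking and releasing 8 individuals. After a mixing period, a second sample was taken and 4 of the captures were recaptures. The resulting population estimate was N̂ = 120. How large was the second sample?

C = 60

From N = M·C/R: C = N·R / M = 120·4 / 8 = 480 / 8 = 60.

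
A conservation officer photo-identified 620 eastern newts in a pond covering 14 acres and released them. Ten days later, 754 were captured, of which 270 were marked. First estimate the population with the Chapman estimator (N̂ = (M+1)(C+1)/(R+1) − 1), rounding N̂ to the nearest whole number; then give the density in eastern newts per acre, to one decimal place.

density ≈ 123.5 eastern newts per acre

N̂ = 621·755/271 − 1 = 468855/271 − 1 ≈ 1729.1 → 1729
Density = N̂ / area = 1729 / 14 ≈ 123.50 → 123.5 per acre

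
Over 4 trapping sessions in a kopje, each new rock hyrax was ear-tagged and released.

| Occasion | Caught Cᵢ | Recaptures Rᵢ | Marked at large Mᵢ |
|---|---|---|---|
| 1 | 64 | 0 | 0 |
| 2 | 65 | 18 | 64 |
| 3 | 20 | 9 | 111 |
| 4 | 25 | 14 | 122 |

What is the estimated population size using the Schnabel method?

Σ MᵢCᵢ = 0·64 + 64·65 + 111·20 + 122·25 = 0 + 4160 + 2220 + 3050 = 9430
Σ Rᵢ = 0 + 18 + 9 + 14 = 41
N̂ = 9430 / 41 = 230

N = 230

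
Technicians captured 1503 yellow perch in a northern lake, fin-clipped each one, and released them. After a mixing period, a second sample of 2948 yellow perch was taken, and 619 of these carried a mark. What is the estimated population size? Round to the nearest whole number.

N ≈ 7158

Lincoln-Petersen assumes M/N = R/C, so N = M·C / R.
N = (1503 × 2948) / 619 = 4430844 / 619 ≈ 7158.1 → 7158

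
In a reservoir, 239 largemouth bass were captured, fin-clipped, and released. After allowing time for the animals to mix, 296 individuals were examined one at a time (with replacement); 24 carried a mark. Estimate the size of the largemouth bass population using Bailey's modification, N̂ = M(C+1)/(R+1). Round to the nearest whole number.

N ≈ 2839

N̂ = 239·(296+1)/(24+1) = 239·297/25 = 70983/25 ≈ 2839.3 → 2839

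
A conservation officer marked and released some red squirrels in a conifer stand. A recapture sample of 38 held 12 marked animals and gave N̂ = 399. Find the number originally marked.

From N = M·C/R: M = N·R / C = 399·12 / 38 = 4788 / 38 = 126.

M = 126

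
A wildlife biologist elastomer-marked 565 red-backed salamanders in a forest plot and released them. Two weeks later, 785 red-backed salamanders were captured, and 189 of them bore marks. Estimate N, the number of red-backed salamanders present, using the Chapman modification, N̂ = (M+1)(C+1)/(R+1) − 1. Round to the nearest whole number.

N̂ = (565+1)(785+1)/(189+1) − 1 = 566·786/190 − 1
= 444876/190 − 1 ≈ 2341.45 − 1 ≈ 2340.45 → 2340

N ≈ 2340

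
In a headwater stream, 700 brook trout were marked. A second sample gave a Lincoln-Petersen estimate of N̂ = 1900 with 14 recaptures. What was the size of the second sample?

From N = M·C/R: C = N·R / M = 1900·14 / 700 = 26600 / 700 = 38.

C = 38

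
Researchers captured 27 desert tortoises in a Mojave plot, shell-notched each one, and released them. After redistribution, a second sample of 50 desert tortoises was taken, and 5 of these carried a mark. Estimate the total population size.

N = 270

The marked fraction in the recapture sample should equal the marked fraction in the population: 5/50 = 27/N.
N = (27 × 50) / 5 = 1350 / 5 = 270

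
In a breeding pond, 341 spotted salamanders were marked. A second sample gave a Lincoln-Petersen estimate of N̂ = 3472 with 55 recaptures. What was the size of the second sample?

From N = M·C/R: C = N·R / M = 3472·55 / 341 = 190960 / 341 = 560.

C = 560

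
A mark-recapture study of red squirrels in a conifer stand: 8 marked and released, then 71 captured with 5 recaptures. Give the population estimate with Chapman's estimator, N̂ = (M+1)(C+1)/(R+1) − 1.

N̂ = (8+1)(71+1)/(5+1) − 1 = 9·72/6 − 1
= 648/6 − 1 = 108 − 1 = 107

N = 107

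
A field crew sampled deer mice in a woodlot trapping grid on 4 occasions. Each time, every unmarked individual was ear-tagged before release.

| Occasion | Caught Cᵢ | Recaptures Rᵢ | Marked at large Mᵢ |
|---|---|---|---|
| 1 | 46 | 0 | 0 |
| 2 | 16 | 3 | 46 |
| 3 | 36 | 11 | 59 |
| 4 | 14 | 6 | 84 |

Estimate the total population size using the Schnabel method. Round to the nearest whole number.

N ≈ 202

Σ MᵢCᵢ = 0·46 + 46·16 + 59·36 + 84·14 = 0 + 736 + 2124 + 1176 = 4036
Σ Rᵢ = 0 + 3 + 11 + 6 = 20
N̂ = 4036 / 20 ≈ 201.8 → 202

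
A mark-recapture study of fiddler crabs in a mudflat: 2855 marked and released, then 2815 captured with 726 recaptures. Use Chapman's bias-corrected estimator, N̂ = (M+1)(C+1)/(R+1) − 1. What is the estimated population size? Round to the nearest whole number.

N̂ = (2855+1)(2815+1)/(726+1) − 1 = 2856·2816/727 − 1
= 8042496/727 − 1 ≈ 11062.6 − 1 ≈ 11061.6 → 11062

N ≈ 11,062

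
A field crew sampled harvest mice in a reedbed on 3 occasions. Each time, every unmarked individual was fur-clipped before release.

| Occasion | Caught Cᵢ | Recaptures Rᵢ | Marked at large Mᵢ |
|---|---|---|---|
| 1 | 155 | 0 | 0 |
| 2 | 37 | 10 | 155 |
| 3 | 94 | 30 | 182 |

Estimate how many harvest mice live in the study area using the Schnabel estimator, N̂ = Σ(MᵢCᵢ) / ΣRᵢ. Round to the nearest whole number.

N ≈ 571

Σ MᵢCᵢ = 0·155 + 155·37 + 182·94 = 0 + 5735 + 17108 = 22843
Σ Rᵢ = 0 + 10 + 30 = 40
N̂ = 22843 / 40 ≈ 571.1 → 571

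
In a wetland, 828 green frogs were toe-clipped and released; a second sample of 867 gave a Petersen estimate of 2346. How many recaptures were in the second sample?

R = 306

From N = M·C/R: R = M·C / N = 828·867 / 2346 = 717876 / 2346 = 306.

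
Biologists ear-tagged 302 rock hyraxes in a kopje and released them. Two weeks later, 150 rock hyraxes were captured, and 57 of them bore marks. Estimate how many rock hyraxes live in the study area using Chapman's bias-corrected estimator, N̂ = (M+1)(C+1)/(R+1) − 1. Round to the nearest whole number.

N̂ = (302+1)(150+1)/(57+1) − 1 = 303·151/58 − 1
= 45753/58 − 1 ≈ 788.8 − 1 ≈ 787.8 → 788

N ≈ 788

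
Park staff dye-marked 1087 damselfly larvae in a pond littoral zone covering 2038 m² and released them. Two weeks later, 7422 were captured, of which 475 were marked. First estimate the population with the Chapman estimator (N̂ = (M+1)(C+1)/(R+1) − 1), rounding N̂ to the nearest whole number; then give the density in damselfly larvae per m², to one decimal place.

density ≈ 8.3 damselfly larvae per m²

N̂ = 1088·7423/476 − 1 = 8076224/476 − 1 ≈ 16965.9 → 16966
Density = N̂ / area = 16966 / 2038 ≈ 8.32 → 8.3 per m²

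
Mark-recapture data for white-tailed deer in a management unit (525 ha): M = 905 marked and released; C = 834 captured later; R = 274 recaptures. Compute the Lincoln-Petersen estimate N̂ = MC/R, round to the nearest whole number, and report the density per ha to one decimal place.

N̂ = 905·834/274 = 754770/274 ≈ 2754.6 → 2755
Density = N̂ / area = 2755 / 525 ≈ 5.248 → 5.2 per ha

density ≈ 5.2 white-tailed deer per ha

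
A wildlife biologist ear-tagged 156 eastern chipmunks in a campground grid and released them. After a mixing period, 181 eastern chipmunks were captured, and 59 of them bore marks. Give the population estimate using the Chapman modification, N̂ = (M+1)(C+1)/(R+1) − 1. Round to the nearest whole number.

N̂ = (156+1)(181+1)/(59+1) − 1 = 157·182/60 − 1
= 28574/60 − 1 ≈ 476.2 − 1 ≈ 475.2 → 475

N ≈ 475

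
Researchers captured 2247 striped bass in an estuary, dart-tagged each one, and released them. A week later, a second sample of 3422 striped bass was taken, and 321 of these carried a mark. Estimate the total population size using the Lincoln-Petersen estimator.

If marked individuals mix randomly, R/C ≈ M/N, giving N ≈ M·C/R.
N = (2247 × 3422) / 321 = 7689234 / 321 = 23954

N = 23,954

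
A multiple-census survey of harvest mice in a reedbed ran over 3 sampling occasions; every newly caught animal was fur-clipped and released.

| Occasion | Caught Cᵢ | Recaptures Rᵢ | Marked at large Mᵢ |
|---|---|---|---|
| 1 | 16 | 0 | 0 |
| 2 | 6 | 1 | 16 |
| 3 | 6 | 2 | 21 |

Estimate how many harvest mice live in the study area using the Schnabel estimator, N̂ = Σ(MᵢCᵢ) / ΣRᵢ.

N = 74

Σ MᵢCᵢ = 0·16 + 16·6 + 21·6 = 0 + 96 + 126 = 222
Σ Rᵢ = 0 + 1 + 2 = 3
N̂ = 222 / 3 = 74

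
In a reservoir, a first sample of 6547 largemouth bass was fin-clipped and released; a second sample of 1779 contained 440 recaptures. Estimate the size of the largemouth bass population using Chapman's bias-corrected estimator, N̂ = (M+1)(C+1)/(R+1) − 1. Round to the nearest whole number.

N̂ = (6547+1)(1779+1)/(440+1) − 1 = 6548·1780/441 − 1
= 11655440/441 − 1 ≈ 26429.6 − 1 ≈ 26428.6 → 26429

N ≈ 26,429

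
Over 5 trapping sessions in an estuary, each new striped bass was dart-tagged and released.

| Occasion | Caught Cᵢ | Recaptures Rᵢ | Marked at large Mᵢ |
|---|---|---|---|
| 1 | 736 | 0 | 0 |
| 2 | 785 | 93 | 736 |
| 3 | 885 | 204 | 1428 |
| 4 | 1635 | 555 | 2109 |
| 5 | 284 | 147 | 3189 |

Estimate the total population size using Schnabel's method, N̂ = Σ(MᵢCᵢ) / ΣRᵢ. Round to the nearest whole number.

Σ MᵢCᵢ = 0·736 + 736·785 + 1428·885 + 2109·1635 + 3189·284 = 0 + 577760 + 1263780 + 3448215 + 905676 = 6195431
Σ Rᵢ = 0 + 93 + 204 + 555 + 147 = 999
N̂ = 6195431 / 999 ≈ 6201.6 → 6202

N ≈ 6202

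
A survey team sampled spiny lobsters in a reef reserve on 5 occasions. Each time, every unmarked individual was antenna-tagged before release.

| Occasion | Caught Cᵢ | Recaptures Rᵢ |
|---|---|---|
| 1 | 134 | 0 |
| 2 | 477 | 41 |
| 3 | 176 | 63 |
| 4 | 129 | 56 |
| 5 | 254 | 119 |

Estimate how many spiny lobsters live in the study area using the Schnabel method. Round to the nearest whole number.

N ≈ 1593

Marked at large before each occasion: Mᵢ = Σⱼ<ᵢ (Cⱼ − Rⱼ) → M1=0, M2=134, M3=570, M4=683, M5=756
Σ MᵢCᵢ = 0·134 + 134·477 + 570·176 + 683·129 + 756·254 = 0 + 63918 + 100320 + 88107 + 192024 = 444369
Σ Rᵢ = 0 + 41 + 63 + 56 + 119 = 279
N̂ = 444369 / 279 ≈ 1592.7 → 1593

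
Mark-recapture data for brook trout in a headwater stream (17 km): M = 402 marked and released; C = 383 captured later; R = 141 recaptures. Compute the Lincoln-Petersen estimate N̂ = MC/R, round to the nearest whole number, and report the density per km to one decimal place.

N̂ = 402·383/141 = 153966/141 ≈ 1092.0 → 1092
Density = N̂ / area = 1092 / 17 ≈ 64.24 → 64.2 per km

density ≈ 64.2 brook trout per km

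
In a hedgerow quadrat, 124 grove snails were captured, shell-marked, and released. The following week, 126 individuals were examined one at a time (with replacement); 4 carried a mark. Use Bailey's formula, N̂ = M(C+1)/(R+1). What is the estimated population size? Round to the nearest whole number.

N̂ = 124·(126+1)/(4+1) = 124·127/5 = 15748/5 ≈ 3149.6 → 3150

N ≈ 3150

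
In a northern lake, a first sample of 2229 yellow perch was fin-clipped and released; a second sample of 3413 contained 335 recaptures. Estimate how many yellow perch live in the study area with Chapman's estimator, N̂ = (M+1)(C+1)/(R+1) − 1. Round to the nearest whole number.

N̂ = (2229+1)(3413+1)/(335+1) − 1 = 2230·3414/336 − 1
= 7613220/336 − 1 ≈ 22658.4 − 1 ≈ 22657.4 → 22657

N ≈ 22,657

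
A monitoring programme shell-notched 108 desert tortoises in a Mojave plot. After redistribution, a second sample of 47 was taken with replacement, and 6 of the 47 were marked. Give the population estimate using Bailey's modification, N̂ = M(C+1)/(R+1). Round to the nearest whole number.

N̂ = 108·(47+1)/(6+1) = 108·48/7 = 5184/7 ≈ 740.6 → 741

N ≈ 741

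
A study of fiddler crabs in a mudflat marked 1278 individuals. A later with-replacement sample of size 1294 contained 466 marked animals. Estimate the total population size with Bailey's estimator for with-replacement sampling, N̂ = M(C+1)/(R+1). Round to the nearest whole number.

N̂ = 1278·(1294+1)/(466+1) = 1278·1295/467 = 1655010/467 ≈ 3543.9 → 3544

N ≈ 3544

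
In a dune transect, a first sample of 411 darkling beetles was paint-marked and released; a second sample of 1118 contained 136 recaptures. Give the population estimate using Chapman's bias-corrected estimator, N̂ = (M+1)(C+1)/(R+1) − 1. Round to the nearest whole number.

N̂ = (411+1)(1118+1)/(136+1) − 1 = 412·1119/137 − 1
= 461028/137 − 1 ≈ 3365.2 − 1 ≈ 3364.2 → 3364

N ≈ 3364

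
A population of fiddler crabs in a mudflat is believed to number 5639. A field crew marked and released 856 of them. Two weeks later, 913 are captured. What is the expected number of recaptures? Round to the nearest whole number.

expected recaptures ≈ 139

Expected recaptures E[R] = M·C / N.
E[R] = 856 × 913 / 5639 = 781528 / 5639 ≈ 138.6 → 139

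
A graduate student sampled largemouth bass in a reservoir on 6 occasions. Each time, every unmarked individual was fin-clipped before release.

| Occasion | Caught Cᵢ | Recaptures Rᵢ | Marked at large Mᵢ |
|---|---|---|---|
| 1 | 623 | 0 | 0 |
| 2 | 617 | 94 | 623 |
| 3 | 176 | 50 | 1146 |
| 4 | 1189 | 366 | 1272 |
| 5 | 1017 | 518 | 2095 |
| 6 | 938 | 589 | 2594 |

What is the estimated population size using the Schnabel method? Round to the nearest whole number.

Σ MᵢCᵢ = 0·623 + 623·617 + 1146·176 + 1272·1189 + 2095·1017 + 2594·938 = 0 + 384391 + 201696 + 1512408 + 2130615 + 2433172 = 6662282
Σ Rᵢ = 0 + 94 + 50 + 366 + 518 + 589 = 1617
N̂ = 6662282 / 1617 ≈ 4120.1 → 4120

N ≈ 4120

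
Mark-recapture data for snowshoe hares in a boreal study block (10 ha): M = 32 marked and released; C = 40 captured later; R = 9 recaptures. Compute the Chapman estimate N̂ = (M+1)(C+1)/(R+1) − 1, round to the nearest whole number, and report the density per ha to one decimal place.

density ≈ 13.4 snowshoe hares per ha

N̂ = 33·41/10 − 1 = 1353/10 − 1 ≈ 134.3 → 134
Density = N̂ / area = 134 / 10 ≈ 13.40 → 13.4 per ha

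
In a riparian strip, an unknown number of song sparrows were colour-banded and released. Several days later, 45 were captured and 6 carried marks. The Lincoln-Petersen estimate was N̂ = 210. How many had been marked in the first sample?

M = 28

From N = M·C/R: M = N·R / C = 210·6 / 45 = 1260 / 45 = 28.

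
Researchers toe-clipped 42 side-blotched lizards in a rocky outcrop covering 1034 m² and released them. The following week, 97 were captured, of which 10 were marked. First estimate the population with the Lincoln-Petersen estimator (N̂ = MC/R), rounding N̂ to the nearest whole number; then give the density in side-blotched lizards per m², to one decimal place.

N̂ = 42·97/10 = 4074/10 ≈ 407.4 → 407
Density = N̂ / area = 407 / 1034 ≈ 0.39 → 0.4 per m²

density ≈ 0.4 side-blotched lizards per m²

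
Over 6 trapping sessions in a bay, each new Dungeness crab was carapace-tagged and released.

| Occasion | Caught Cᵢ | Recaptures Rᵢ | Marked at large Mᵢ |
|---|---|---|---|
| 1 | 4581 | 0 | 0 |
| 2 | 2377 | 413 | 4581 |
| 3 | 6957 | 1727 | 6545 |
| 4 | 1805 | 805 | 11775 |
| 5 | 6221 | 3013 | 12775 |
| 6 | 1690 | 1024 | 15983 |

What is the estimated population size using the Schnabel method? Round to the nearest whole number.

Σ MᵢCᵢ = 0·4581 + 4581·2377 + 6545·6957 + 11775·1805 + 12775·6221 + 15983·1690 = 0 + 10889037 + 45533565 + 21253875 + 79473275 + 27011270 = 184161022
Σ Rᵢ = 0 + 413 + 1727 + 805 + 3013 + 1024 = 6982
N̂ = 184161022 / 6982 ≈ 26376.5 → 26377

N ≈ 26,377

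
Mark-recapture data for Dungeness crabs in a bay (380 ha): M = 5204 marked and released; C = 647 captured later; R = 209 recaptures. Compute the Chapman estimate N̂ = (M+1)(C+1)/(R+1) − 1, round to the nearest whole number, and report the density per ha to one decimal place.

density ≈ 42.3 Dungeness crabs per ha

N̂ = 5205·648/210 − 1 = 3372840/210 − 1 ≈ 16060.1 → 16060
Density = N̂ / area = 16060 / 380 ≈ 42.26 → 42.3 per ha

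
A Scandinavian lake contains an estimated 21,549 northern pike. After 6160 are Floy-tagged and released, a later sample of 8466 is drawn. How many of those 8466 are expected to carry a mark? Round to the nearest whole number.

expected recaptures ≈ 2420

The marked fraction of the population is 6160/21549, so in a sample of 8466 expect C·(M/N) marked.
E[R] = 6160 × 8466 / 21549 = 52150560 / 21549 ≈ 2420.1 → 2420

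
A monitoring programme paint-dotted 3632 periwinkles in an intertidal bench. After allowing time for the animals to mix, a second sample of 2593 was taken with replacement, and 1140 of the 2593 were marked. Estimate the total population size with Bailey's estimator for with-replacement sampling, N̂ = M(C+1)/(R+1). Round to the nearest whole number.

N ≈ 8257

N̂ = 3632·(2593+1)/(1140+1) = 3632·2594/1141 = 9421408/1141 ≈ 8257.1 → 8257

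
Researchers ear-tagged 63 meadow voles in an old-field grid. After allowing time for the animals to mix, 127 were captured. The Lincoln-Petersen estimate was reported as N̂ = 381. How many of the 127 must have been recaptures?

From N = M·C/R: R = M·C / N = 63·127 / 381 = 8001 / 381 = 21.

R = 21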